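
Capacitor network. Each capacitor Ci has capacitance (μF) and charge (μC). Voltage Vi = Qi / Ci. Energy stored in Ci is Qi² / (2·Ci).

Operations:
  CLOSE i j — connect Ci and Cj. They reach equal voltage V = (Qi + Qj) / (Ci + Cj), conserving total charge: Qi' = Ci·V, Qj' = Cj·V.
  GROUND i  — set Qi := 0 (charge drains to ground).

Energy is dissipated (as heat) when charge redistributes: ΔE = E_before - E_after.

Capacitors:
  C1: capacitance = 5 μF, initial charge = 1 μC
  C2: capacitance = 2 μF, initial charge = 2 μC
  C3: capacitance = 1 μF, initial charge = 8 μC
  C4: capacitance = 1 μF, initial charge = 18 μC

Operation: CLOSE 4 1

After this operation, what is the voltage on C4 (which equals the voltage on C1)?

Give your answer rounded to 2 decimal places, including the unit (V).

Answer: 3.17 V

Derivation:
Initial: C1(5μF, Q=1μC, V=0.20V), C2(2μF, Q=2μC, V=1.00V), C3(1μF, Q=8μC, V=8.00V), C4(1μF, Q=18μC, V=18.00V)
Op 1: CLOSE 4-1: Q_total=19.00, C_total=6.00, V=3.17; Q4=3.17, Q1=15.83; dissipated=132.017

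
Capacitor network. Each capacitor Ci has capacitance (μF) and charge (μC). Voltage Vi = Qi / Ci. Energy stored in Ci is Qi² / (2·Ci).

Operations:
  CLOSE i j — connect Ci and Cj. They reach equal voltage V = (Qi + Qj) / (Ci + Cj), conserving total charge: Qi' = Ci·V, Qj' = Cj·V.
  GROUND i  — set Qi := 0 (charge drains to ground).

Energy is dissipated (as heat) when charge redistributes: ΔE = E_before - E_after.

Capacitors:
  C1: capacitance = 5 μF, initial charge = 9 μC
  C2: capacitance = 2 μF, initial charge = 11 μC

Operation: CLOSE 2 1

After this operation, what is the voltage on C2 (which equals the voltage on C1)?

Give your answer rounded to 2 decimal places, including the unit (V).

Answer: 2.86 V

Derivation:
Initial: C1(5μF, Q=9μC, V=1.80V), C2(2μF, Q=11μC, V=5.50V)
Op 1: CLOSE 2-1: Q_total=20.00, C_total=7.00, V=2.86; Q2=5.71, Q1=14.29; dissipated=9.779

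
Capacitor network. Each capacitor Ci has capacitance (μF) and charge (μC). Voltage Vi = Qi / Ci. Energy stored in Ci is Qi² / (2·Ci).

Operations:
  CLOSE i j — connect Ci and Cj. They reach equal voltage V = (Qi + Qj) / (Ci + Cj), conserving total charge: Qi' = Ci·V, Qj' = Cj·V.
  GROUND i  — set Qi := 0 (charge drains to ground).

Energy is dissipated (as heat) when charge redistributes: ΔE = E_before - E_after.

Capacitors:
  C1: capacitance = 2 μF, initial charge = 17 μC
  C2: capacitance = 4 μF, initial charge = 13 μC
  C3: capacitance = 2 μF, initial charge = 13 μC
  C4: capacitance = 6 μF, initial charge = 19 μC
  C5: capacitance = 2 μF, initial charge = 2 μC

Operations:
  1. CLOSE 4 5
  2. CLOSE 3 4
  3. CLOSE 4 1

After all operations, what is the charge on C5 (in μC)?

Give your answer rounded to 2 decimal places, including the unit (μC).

Answer: 5.25 μC

Derivation:
Initial: C1(2μF, Q=17μC, V=8.50V), C2(4μF, Q=13μC, V=3.25V), C3(2μF, Q=13μC, V=6.50V), C4(6μF, Q=19μC, V=3.17V), C5(2μF, Q=2μC, V=1.00V)
Op 1: CLOSE 4-5: Q_total=21.00, C_total=8.00, V=2.62; Q4=15.75, Q5=5.25; dissipated=3.521
Op 2: CLOSE 3-4: Q_total=28.75, C_total=8.00, V=3.59; Q3=7.19, Q4=21.56; dissipated=11.262
Op 3: CLOSE 4-1: Q_total=38.56, C_total=8.00, V=4.82; Q4=28.92, Q1=9.64; dissipated=18.053
Final charges: Q1=9.64, Q2=13.00, Q3=7.19, Q4=28.92, Q5=5.25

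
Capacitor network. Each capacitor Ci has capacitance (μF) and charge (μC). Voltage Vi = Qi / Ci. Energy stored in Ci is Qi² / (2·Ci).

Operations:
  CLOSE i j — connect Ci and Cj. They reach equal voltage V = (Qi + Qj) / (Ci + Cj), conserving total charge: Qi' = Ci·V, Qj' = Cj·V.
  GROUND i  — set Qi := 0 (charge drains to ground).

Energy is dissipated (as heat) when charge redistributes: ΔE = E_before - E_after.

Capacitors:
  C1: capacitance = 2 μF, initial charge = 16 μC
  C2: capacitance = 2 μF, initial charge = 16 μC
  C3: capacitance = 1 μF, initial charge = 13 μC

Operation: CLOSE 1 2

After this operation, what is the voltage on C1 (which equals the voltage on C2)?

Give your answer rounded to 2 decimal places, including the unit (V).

Answer: 8.00 V

Derivation:
Initial: C1(2μF, Q=16μC, V=8.00V), C2(2μF, Q=16μC, V=8.00V), C3(1μF, Q=13μC, V=13.00V)
Op 1: CLOSE 1-2: Q_total=32.00, C_total=4.00, V=8.00; Q1=16.00, Q2=16.00; dissipated=0.000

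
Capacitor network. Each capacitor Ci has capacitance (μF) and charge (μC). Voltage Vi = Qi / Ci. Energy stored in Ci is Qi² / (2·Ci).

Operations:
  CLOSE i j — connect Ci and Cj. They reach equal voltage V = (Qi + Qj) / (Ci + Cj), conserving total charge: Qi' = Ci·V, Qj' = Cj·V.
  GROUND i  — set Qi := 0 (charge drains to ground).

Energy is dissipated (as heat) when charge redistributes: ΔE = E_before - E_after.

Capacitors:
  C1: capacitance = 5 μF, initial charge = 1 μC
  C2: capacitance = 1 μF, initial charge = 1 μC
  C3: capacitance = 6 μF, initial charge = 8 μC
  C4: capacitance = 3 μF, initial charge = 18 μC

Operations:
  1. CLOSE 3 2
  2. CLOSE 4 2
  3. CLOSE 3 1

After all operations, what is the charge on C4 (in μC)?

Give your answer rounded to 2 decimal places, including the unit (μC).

Initial: C1(5μF, Q=1μC, V=0.20V), C2(1μF, Q=1μC, V=1.00V), C3(6μF, Q=8μC, V=1.33V), C4(3μF, Q=18μC, V=6.00V)
Op 1: CLOSE 3-2: Q_total=9.00, C_total=7.00, V=1.29; Q3=7.71, Q2=1.29; dissipated=0.048
Op 2: CLOSE 4-2: Q_total=19.29, C_total=4.00, V=4.82; Q4=14.46, Q2=4.82; dissipated=8.334
Op 3: CLOSE 3-1: Q_total=8.71, C_total=11.00, V=0.79; Q3=4.75, Q1=3.96; dissipated=1.607
Final charges: Q1=3.96, Q2=4.82, Q3=4.75, Q4=14.46

Answer: 14.46 μC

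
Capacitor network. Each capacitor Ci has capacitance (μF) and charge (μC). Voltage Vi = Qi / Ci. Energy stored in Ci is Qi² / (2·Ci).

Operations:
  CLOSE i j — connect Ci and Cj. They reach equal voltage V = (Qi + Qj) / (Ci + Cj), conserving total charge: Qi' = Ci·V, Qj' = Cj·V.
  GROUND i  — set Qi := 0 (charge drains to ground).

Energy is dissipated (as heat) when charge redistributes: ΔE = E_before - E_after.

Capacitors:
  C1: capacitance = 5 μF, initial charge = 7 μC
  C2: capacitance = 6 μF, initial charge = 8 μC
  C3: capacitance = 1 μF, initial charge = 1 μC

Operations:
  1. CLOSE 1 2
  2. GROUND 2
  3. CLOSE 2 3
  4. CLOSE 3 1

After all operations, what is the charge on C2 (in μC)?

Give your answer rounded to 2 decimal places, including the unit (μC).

Initial: C1(5μF, Q=7μC, V=1.40V), C2(6μF, Q=8μC, V=1.33V), C3(1μF, Q=1μC, V=1.00V)
Op 1: CLOSE 1-2: Q_total=15.00, C_total=11.00, V=1.36; Q1=6.82, Q2=8.18; dissipated=0.006
Op 2: GROUND 2: Q2=0; energy lost=5.579
Op 3: CLOSE 2-3: Q_total=1.00, C_total=7.00, V=0.14; Q2=0.86, Q3=0.14; dissipated=0.429
Op 4: CLOSE 3-1: Q_total=6.96, C_total=6.00, V=1.16; Q3=1.16, Q1=5.80; dissipated=0.621
Final charges: Q1=5.80, Q2=0.86, Q3=1.16

Answer: 0.86 μC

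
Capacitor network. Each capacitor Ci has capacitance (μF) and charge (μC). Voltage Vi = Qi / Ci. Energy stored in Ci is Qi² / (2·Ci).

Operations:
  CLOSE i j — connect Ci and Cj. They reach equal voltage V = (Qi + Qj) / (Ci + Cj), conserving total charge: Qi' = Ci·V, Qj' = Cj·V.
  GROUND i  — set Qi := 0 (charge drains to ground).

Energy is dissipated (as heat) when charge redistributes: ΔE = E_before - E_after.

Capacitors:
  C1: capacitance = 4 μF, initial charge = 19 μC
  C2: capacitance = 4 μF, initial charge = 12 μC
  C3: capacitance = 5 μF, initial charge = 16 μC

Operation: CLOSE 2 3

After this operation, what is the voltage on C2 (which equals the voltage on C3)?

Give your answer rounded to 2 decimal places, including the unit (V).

Answer: 3.11 V

Derivation:
Initial: C1(4μF, Q=19μC, V=4.75V), C2(4μF, Q=12μC, V=3.00V), C3(5μF, Q=16μC, V=3.20V)
Op 1: CLOSE 2-3: Q_total=28.00, C_total=9.00, V=3.11; Q2=12.44, Q3=15.56; dissipated=0.044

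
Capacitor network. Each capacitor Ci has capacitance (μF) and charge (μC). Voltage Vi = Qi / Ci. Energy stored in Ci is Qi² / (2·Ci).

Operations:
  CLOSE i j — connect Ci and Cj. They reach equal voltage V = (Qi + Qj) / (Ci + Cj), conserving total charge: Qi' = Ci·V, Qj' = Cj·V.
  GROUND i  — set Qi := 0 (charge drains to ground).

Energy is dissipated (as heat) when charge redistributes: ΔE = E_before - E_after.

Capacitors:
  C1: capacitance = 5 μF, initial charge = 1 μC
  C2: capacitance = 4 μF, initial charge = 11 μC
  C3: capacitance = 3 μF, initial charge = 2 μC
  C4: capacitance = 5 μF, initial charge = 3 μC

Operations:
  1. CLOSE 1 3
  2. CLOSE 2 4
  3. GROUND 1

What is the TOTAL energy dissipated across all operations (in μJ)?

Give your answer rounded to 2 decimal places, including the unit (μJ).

Answer: 5.69 μJ

Derivation:
Initial: C1(5μF, Q=1μC, V=0.20V), C2(4μF, Q=11μC, V=2.75V), C3(3μF, Q=2μC, V=0.67V), C4(5μF, Q=3μC, V=0.60V)
Op 1: CLOSE 1-3: Q_total=3.00, C_total=8.00, V=0.38; Q1=1.88, Q3=1.12; dissipated=0.204
Op 2: CLOSE 2-4: Q_total=14.00, C_total=9.00, V=1.56; Q2=6.22, Q4=7.78; dissipated=5.136
Op 3: GROUND 1: Q1=0; energy lost=0.352
Total dissipated: 5.692 μJ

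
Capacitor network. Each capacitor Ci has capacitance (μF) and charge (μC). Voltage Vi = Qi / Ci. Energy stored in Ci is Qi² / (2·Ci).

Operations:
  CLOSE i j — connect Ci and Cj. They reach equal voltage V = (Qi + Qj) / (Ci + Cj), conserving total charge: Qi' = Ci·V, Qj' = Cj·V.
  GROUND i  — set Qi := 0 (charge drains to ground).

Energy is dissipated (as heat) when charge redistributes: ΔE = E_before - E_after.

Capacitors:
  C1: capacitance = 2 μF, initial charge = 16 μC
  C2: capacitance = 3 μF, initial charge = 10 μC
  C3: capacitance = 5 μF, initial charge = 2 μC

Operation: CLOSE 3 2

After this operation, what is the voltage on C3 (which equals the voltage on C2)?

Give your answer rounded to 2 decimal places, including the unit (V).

Initial: C1(2μF, Q=16μC, V=8.00V), C2(3μF, Q=10μC, V=3.33V), C3(5μF, Q=2μC, V=0.40V)
Op 1: CLOSE 3-2: Q_total=12.00, C_total=8.00, V=1.50; Q3=7.50, Q2=4.50; dissipated=8.067

Answer: 1.50 V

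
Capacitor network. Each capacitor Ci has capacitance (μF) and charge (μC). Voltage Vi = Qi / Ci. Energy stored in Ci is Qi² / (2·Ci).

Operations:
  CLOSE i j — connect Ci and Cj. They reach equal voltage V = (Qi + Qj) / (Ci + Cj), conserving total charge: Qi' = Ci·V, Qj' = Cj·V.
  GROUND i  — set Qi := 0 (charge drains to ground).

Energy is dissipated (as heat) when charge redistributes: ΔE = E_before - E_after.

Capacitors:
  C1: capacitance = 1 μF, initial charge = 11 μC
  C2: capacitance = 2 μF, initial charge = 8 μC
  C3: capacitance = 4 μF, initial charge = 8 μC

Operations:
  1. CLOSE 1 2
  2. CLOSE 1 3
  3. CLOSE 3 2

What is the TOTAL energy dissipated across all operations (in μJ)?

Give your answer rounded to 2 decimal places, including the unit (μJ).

Initial: C1(1μF, Q=11μC, V=11.00V), C2(2μF, Q=8μC, V=4.00V), C3(4μF, Q=8μC, V=2.00V)
Op 1: CLOSE 1-2: Q_total=19.00, C_total=3.00, V=6.33; Q1=6.33, Q2=12.67; dissipated=16.333
Op 2: CLOSE 1-3: Q_total=14.33, C_total=5.00, V=2.87; Q1=2.87, Q3=11.47; dissipated=7.511
Op 3: CLOSE 3-2: Q_total=24.13, C_total=6.00, V=4.02; Q3=16.09, Q2=8.04; dissipated=8.012
Total dissipated: 31.856 μJ

Answer: 31.86 μJ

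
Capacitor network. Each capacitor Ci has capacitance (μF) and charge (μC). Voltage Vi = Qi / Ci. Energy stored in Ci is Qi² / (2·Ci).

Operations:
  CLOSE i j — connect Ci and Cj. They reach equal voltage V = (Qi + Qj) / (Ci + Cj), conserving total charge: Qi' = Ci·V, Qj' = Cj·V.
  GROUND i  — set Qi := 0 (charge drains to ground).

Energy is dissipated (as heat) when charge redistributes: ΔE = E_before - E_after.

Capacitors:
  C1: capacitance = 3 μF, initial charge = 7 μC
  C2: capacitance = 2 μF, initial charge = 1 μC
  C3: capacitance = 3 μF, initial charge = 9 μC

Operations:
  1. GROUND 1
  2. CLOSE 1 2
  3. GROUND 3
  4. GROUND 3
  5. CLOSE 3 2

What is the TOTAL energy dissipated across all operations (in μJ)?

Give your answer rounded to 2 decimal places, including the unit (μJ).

Initial: C1(3μF, Q=7μC, V=2.33V), C2(2μF, Q=1μC, V=0.50V), C3(3μF, Q=9μC, V=3.00V)
Op 1: GROUND 1: Q1=0; energy lost=8.167
Op 2: CLOSE 1-2: Q_total=1.00, C_total=5.00, V=0.20; Q1=0.60, Q2=0.40; dissipated=0.150
Op 3: GROUND 3: Q3=0; energy lost=13.500
Op 4: GROUND 3: Q3=0; energy lost=0.000
Op 5: CLOSE 3-2: Q_total=0.40, C_total=5.00, V=0.08; Q3=0.24, Q2=0.16; dissipated=0.024
Total dissipated: 21.841 μJ

Answer: 21.84 μJ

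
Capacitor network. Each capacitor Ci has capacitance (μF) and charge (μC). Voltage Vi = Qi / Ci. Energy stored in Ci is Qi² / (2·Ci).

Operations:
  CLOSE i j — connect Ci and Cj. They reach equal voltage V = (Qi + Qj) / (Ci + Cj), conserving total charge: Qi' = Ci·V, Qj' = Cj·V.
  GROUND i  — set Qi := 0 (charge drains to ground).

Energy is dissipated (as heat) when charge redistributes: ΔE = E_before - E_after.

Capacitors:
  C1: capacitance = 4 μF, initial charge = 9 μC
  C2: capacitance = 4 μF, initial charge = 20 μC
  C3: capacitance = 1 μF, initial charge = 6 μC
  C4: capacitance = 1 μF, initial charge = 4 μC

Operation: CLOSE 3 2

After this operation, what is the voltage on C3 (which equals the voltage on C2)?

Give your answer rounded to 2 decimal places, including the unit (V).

Initial: C1(4μF, Q=9μC, V=2.25V), C2(4μF, Q=20μC, V=5.00V), C3(1μF, Q=6μC, V=6.00V), C4(1μF, Q=4μC, V=4.00V)
Op 1: CLOSE 3-2: Q_total=26.00, C_total=5.00, V=5.20; Q3=5.20, Q2=20.80; dissipated=0.400

Answer: 5.20 V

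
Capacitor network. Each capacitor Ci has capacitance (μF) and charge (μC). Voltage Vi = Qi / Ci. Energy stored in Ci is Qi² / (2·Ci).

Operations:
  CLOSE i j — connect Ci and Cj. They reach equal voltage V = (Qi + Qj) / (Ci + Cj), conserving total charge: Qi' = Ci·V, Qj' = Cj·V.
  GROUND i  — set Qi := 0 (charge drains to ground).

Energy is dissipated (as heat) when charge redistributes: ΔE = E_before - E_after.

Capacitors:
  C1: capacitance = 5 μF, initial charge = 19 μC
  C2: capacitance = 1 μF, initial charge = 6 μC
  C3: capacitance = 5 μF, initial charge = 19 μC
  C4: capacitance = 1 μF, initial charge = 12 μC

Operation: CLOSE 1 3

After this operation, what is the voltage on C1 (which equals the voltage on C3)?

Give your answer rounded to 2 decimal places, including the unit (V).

Initial: C1(5μF, Q=19μC, V=3.80V), C2(1μF, Q=6μC, V=6.00V), C3(5μF, Q=19μC, V=3.80V), C4(1μF, Q=12μC, V=12.00V)
Op 1: CLOSE 1-3: Q_total=38.00, C_total=10.00, V=3.80; Q1=19.00, Q3=19.00; dissipated=0.000

Answer: 3.80 V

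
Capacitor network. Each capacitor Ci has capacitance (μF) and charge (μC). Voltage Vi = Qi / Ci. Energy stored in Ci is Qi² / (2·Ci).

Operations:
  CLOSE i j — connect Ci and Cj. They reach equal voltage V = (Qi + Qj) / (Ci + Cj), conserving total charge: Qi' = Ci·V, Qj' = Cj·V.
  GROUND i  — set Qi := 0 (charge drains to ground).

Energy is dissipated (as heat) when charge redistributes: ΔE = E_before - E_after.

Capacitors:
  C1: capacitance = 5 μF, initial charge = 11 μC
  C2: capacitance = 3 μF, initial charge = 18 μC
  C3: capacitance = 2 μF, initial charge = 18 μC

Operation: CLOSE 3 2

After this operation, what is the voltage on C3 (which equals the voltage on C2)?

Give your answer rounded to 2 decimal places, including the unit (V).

Answer: 7.20 V

Derivation:
Initial: C1(5μF, Q=11μC, V=2.20V), C2(3μF, Q=18μC, V=6.00V), C3(2μF, Q=18μC, V=9.00V)
Op 1: CLOSE 3-2: Q_total=36.00, C_total=5.00, V=7.20; Q3=14.40, Q2=21.60; dissipated=5.400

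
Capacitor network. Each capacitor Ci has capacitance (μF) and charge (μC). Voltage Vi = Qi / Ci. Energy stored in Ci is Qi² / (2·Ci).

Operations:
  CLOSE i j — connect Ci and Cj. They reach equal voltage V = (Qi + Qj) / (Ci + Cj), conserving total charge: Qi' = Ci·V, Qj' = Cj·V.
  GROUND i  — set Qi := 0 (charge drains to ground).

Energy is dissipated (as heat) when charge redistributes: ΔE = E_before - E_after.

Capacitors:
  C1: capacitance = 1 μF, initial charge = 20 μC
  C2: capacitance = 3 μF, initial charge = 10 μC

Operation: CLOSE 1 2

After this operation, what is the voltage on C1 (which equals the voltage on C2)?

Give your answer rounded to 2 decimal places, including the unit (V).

Answer: 7.50 V

Derivation:
Initial: C1(1μF, Q=20μC, V=20.00V), C2(3μF, Q=10μC, V=3.33V)
Op 1: CLOSE 1-2: Q_total=30.00, C_total=4.00, V=7.50; Q1=7.50, Q2=22.50; dissipated=104.167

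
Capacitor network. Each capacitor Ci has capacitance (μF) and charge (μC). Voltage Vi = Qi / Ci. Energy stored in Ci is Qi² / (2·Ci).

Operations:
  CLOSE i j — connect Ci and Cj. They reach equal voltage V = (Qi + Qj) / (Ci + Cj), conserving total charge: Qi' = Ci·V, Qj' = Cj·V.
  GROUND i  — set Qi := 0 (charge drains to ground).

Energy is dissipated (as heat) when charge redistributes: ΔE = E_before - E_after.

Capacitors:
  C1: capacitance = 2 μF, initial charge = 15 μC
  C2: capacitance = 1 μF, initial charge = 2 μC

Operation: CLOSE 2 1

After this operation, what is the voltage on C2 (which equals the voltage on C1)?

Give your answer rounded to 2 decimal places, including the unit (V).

Initial: C1(2μF, Q=15μC, V=7.50V), C2(1μF, Q=2μC, V=2.00V)
Op 1: CLOSE 2-1: Q_total=17.00, C_total=3.00, V=5.67; Q2=5.67, Q1=11.33; dissipated=10.083

Answer: 5.67 V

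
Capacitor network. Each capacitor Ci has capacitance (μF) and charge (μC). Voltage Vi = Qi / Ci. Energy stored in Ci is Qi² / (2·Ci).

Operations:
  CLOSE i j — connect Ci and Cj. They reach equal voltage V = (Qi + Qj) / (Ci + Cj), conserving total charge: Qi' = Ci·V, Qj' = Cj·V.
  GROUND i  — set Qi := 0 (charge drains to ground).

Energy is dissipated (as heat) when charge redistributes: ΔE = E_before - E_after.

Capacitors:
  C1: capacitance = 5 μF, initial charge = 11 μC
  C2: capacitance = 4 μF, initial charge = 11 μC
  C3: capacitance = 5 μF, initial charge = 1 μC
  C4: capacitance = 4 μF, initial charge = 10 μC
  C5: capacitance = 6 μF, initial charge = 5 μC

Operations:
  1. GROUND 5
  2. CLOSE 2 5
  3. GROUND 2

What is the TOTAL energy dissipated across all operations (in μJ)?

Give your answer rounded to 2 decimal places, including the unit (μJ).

Initial: C1(5μF, Q=11μC, V=2.20V), C2(4μF, Q=11μC, V=2.75V), C3(5μF, Q=1μC, V=0.20V), C4(4μF, Q=10μC, V=2.50V), C5(6μF, Q=5μC, V=0.83V)
Op 1: GROUND 5: Q5=0; energy lost=2.083
Op 2: CLOSE 2-5: Q_total=11.00, C_total=10.00, V=1.10; Q2=4.40, Q5=6.60; dissipated=9.075
Op 3: GROUND 2: Q2=0; energy lost=2.420
Total dissipated: 13.578 μJ

Answer: 13.58 μJ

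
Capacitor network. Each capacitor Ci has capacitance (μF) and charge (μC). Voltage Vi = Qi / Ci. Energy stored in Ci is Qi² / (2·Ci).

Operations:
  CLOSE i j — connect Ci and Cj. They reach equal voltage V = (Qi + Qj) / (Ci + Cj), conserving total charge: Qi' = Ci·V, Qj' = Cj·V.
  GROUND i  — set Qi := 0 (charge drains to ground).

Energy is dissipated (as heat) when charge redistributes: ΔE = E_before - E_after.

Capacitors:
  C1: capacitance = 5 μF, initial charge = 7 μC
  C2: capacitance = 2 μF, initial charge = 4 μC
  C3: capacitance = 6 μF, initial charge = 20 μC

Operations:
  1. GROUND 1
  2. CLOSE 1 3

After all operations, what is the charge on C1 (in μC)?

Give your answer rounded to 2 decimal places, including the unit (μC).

Answer: 9.09 μC

Derivation:
Initial: C1(5μF, Q=7μC, V=1.40V), C2(2μF, Q=4μC, V=2.00V), C3(6μF, Q=20μC, V=3.33V)
Op 1: GROUND 1: Q1=0; energy lost=4.900
Op 2: CLOSE 1-3: Q_total=20.00, C_total=11.00, V=1.82; Q1=9.09, Q3=10.91; dissipated=15.152
Final charges: Q1=9.09, Q2=4.00, Q3=10.91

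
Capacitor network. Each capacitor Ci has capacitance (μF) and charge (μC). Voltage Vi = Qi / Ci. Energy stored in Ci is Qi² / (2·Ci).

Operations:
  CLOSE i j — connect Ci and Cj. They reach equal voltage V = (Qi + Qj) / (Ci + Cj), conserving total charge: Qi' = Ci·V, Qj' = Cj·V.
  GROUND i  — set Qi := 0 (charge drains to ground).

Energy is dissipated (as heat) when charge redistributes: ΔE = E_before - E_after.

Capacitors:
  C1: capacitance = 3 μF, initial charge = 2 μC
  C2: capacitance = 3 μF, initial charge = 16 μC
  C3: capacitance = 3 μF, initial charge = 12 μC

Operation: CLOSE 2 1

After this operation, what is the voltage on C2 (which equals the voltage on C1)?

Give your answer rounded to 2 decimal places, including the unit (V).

Initial: C1(3μF, Q=2μC, V=0.67V), C2(3μF, Q=16μC, V=5.33V), C3(3μF, Q=12μC, V=4.00V)
Op 1: CLOSE 2-1: Q_total=18.00, C_total=6.00, V=3.00; Q2=9.00, Q1=9.00; dissipated=16.333

Answer: 3.00 V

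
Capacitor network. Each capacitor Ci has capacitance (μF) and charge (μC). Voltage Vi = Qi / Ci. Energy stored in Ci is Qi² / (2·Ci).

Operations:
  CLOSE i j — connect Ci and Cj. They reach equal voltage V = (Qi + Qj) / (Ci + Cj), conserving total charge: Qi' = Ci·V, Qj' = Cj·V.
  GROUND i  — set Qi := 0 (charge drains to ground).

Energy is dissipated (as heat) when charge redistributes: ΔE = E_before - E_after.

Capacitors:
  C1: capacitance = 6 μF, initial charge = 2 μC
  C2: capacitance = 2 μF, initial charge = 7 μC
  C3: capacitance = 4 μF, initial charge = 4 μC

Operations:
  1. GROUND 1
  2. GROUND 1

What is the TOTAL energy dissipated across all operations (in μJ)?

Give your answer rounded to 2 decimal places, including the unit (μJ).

Answer: 0.33 μJ

Derivation:
Initial: C1(6μF, Q=2μC, V=0.33V), C2(2μF, Q=7μC, V=3.50V), C3(4μF, Q=4μC, V=1.00V)
Op 1: GROUND 1: Q1=0; energy lost=0.333
Op 2: GROUND 1: Q1=0; energy lost=0.000
Total dissipated: 0.333 μJ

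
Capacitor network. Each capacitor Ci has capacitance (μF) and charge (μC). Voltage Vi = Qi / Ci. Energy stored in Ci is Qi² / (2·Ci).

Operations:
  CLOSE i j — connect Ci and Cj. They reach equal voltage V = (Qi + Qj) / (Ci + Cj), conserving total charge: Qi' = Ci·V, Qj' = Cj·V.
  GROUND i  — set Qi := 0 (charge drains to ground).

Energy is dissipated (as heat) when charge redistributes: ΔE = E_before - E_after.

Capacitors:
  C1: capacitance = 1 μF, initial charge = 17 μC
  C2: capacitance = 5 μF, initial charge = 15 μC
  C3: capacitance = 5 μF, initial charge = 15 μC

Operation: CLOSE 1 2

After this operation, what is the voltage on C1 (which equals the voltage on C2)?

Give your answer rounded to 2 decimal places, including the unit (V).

Initial: C1(1μF, Q=17μC, V=17.00V), C2(5μF, Q=15μC, V=3.00V), C3(5μF, Q=15μC, V=3.00V)
Op 1: CLOSE 1-2: Q_total=32.00, C_total=6.00, V=5.33; Q1=5.33, Q2=26.67; dissipated=81.667

Answer: 5.33 V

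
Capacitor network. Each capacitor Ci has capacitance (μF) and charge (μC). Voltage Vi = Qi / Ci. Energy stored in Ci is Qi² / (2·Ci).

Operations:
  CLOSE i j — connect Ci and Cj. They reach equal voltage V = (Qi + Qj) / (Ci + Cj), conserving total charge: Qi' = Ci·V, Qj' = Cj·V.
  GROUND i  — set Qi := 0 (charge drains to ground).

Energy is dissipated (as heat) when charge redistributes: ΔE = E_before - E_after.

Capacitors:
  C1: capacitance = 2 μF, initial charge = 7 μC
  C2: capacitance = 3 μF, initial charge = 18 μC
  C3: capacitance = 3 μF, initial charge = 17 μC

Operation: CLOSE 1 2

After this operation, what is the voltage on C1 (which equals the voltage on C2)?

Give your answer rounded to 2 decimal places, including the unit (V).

Answer: 5.00 V

Derivation:
Initial: C1(2μF, Q=7μC, V=3.50V), C2(3μF, Q=18μC, V=6.00V), C3(3μF, Q=17μC, V=5.67V)
Op 1: CLOSE 1-2: Q_total=25.00, C_total=5.00, V=5.00; Q1=10.00, Q2=15.00; dissipated=3.750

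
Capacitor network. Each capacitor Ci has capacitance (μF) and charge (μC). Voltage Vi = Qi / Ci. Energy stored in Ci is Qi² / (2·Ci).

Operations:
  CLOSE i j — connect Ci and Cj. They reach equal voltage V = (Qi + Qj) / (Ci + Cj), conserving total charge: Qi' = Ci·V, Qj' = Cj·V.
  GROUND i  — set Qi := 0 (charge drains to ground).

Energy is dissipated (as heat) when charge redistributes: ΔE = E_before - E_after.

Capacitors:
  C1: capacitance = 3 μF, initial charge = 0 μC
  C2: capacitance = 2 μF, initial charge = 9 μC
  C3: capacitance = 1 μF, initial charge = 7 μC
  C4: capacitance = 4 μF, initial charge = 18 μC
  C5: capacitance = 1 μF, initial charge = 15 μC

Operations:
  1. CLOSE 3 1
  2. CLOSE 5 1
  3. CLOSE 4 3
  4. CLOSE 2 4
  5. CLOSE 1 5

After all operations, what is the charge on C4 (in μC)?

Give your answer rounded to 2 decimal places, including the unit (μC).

Answer: 16.53 μC

Derivation:
Initial: C1(3μF, Q=0μC, V=0.00V), C2(2μF, Q=9μC, V=4.50V), C3(1μF, Q=7μC, V=7.00V), C4(4μF, Q=18μC, V=4.50V), C5(1μF, Q=15μC, V=15.00V)
Op 1: CLOSE 3-1: Q_total=7.00, C_total=4.00, V=1.75; Q3=1.75, Q1=5.25; dissipated=18.375
Op 2: CLOSE 5-1: Q_total=20.25, C_total=4.00, V=5.06; Q5=5.06, Q1=15.19; dissipated=65.836
Op 3: CLOSE 4-3: Q_total=19.75, C_total=5.00, V=3.95; Q4=15.80, Q3=3.95; dissipated=3.025
Op 4: CLOSE 2-4: Q_total=24.80, C_total=6.00, V=4.13; Q2=8.27, Q4=16.53; dissipated=0.202
Op 5: CLOSE 1-5: Q_total=20.25, C_total=4.00, V=5.06; Q1=15.19, Q5=5.06; dissipated=0.000
Final charges: Q1=15.19, Q2=8.27, Q3=3.95, Q4=16.53, Q5=5.06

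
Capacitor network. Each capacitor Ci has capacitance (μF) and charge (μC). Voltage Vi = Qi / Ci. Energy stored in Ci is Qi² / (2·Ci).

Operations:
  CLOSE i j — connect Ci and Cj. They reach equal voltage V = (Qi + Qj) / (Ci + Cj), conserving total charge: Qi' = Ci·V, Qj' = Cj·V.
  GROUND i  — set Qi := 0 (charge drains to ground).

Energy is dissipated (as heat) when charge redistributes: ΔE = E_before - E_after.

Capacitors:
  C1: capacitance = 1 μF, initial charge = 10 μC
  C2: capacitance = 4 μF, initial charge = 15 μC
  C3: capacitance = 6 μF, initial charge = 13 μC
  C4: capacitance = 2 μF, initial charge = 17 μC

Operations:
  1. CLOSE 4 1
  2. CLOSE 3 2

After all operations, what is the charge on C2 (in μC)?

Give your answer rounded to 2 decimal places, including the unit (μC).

Answer: 11.20 μC

Derivation:
Initial: C1(1μF, Q=10μC, V=10.00V), C2(4μF, Q=15μC, V=3.75V), C3(6μF, Q=13μC, V=2.17V), C4(2μF, Q=17μC, V=8.50V)
Op 1: CLOSE 4-1: Q_total=27.00, C_total=3.00, V=9.00; Q4=18.00, Q1=9.00; dissipated=0.750
Op 2: CLOSE 3-2: Q_total=28.00, C_total=10.00, V=2.80; Q3=16.80, Q2=11.20; dissipated=3.008
Final charges: Q1=9.00, Q2=11.20, Q3=16.80, Q4=18.00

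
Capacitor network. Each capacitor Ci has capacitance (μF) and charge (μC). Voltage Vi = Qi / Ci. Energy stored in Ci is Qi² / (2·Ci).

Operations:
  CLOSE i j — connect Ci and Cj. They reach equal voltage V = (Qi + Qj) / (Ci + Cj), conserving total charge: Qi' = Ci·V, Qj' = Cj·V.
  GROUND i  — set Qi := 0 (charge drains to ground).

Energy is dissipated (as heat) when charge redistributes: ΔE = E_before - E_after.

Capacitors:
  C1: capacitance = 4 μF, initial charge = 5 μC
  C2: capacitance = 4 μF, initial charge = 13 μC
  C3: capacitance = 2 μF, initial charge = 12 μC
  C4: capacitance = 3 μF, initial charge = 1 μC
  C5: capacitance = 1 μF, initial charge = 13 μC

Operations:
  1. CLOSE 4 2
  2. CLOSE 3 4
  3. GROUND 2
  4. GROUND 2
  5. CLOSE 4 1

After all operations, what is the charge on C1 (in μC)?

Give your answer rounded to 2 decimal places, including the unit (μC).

Initial: C1(4μF, Q=5μC, V=1.25V), C2(4μF, Q=13μC, V=3.25V), C3(2μF, Q=12μC, V=6.00V), C4(3μF, Q=1μC, V=0.33V), C5(1μF, Q=13μC, V=13.00V)
Op 1: CLOSE 4-2: Q_total=14.00, C_total=7.00, V=2.00; Q4=6.00, Q2=8.00; dissipated=7.292
Op 2: CLOSE 3-4: Q_total=18.00, C_total=5.00, V=3.60; Q3=7.20, Q4=10.80; dissipated=9.600
Op 3: GROUND 2: Q2=0; energy lost=8.000
Op 4: GROUND 2: Q2=0; energy lost=0.000
Op 5: CLOSE 4-1: Q_total=15.80, C_total=7.00, V=2.26; Q4=6.77, Q1=9.03; dissipated=4.734
Final charges: Q1=9.03, Q2=0.00, Q3=7.20, Q4=6.77, Q5=13.00

Answer: 9.03 μC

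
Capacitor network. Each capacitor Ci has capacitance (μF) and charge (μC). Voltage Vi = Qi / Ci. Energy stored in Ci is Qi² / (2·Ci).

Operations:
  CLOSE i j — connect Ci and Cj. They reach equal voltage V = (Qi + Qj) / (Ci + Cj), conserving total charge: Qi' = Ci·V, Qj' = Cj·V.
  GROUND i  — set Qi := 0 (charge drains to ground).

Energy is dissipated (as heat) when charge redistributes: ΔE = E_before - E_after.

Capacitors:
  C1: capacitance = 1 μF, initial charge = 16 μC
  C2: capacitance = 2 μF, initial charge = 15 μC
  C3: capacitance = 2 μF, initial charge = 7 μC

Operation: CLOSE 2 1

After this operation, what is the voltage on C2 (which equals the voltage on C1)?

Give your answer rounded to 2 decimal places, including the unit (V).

Answer: 10.33 V

Derivation:
Initial: C1(1μF, Q=16μC, V=16.00V), C2(2μF, Q=15μC, V=7.50V), C3(2μF, Q=7μC, V=3.50V)
Op 1: CLOSE 2-1: Q_total=31.00, C_total=3.00, V=10.33; Q2=20.67, Q1=10.33; dissipated=24.083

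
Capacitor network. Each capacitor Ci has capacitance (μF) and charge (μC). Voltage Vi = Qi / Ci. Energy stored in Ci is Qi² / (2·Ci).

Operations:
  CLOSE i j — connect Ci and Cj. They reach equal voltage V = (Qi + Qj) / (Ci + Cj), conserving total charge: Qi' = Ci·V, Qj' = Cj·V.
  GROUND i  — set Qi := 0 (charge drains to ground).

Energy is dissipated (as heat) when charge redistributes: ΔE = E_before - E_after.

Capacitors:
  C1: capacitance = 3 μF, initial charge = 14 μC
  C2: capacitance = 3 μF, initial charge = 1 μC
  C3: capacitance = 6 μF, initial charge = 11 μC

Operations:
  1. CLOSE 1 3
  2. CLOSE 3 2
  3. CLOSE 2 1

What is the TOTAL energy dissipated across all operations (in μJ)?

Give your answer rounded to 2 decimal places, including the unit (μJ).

Initial: C1(3μF, Q=14μC, V=4.67V), C2(3μF, Q=1μC, V=0.33V), C3(6μF, Q=11μC, V=1.83V)
Op 1: CLOSE 1-3: Q_total=25.00, C_total=9.00, V=2.78; Q1=8.33, Q3=16.67; dissipated=8.028
Op 2: CLOSE 3-2: Q_total=17.67, C_total=9.00, V=1.96; Q3=11.78, Q2=5.89; dissipated=5.975
Op 3: CLOSE 2-1: Q_total=14.22, C_total=6.00, V=2.37; Q2=7.11, Q1=7.11; dissipated=0.498
Total dissipated: 14.501 μJ

Answer: 14.50 μJ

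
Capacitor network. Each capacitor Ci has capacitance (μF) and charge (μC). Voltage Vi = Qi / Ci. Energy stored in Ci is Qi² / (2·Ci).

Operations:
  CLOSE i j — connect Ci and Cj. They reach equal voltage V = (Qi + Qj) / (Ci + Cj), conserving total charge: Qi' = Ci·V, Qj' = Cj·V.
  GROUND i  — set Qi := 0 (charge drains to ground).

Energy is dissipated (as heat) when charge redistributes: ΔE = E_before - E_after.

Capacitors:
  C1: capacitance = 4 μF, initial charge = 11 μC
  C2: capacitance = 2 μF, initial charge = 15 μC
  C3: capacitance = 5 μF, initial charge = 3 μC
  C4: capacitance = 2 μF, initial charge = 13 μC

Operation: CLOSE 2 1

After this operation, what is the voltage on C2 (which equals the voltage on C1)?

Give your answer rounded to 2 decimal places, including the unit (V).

Answer: 4.33 V

Derivation:
Initial: C1(4μF, Q=11μC, V=2.75V), C2(2μF, Q=15μC, V=7.50V), C3(5μF, Q=3μC, V=0.60V), C4(2μF, Q=13μC, V=6.50V)
Op 1: CLOSE 2-1: Q_total=26.00, C_total=6.00, V=4.33; Q2=8.67, Q1=17.33; dissipated=15.042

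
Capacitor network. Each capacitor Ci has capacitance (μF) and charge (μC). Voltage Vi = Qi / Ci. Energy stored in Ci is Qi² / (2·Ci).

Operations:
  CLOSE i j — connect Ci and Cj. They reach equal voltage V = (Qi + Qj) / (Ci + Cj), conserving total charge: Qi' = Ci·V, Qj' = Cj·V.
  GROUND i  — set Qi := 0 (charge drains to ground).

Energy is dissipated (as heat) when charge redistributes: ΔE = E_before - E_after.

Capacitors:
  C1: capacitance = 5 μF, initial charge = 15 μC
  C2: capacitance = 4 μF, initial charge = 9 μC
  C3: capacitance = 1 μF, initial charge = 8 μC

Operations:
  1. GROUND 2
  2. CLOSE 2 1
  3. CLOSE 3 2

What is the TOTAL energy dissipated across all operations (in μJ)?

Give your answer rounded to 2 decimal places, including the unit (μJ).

Answer: 36.17 μJ

Derivation:
Initial: C1(5μF, Q=15μC, V=3.00V), C2(4μF, Q=9μC, V=2.25V), C3(1μF, Q=8μC, V=8.00V)
Op 1: GROUND 2: Q2=0; energy lost=10.125
Op 2: CLOSE 2-1: Q_total=15.00, C_total=9.00, V=1.67; Q2=6.67, Q1=8.33; dissipated=10.000
Op 3: CLOSE 3-2: Q_total=14.67, C_total=5.00, V=2.93; Q3=2.93, Q2=11.73; dissipated=16.044
Total dissipated: 36.169 μJ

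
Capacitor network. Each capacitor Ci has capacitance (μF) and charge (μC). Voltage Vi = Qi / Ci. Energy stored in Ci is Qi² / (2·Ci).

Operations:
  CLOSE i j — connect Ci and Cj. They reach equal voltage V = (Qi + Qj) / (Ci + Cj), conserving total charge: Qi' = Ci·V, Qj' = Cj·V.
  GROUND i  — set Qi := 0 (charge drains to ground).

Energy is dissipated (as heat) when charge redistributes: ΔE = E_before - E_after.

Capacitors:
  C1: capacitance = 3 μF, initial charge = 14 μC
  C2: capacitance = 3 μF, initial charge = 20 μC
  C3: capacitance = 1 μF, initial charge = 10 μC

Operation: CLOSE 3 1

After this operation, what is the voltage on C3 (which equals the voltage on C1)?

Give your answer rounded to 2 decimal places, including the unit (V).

Answer: 6.00 V

Derivation:
Initial: C1(3μF, Q=14μC, V=4.67V), C2(3μF, Q=20μC, V=6.67V), C3(1μF, Q=10μC, V=10.00V)
Op 1: CLOSE 3-1: Q_total=24.00, C_total=4.00, V=6.00; Q3=6.00, Q1=18.00; dissipated=10.667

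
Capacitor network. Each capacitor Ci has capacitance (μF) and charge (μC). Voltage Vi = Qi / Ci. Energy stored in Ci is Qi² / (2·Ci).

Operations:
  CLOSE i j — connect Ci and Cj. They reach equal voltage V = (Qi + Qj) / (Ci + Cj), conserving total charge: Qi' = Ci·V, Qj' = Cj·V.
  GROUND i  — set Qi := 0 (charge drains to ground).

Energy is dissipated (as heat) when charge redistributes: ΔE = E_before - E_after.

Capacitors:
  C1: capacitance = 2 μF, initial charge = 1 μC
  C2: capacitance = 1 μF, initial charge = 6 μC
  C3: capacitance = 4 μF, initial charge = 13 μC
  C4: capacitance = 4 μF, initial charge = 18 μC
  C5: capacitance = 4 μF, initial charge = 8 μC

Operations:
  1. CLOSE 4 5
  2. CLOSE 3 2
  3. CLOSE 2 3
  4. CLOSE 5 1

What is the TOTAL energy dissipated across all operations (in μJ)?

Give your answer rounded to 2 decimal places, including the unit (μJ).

Answer: 14.32 μJ

Derivation:
Initial: C1(2μF, Q=1μC, V=0.50V), C2(1μF, Q=6μC, V=6.00V), C3(4μF, Q=13μC, V=3.25V), C4(4μF, Q=18μC, V=4.50V), C5(4μF, Q=8μC, V=2.00V)
Op 1: CLOSE 4-5: Q_total=26.00, C_total=8.00, V=3.25; Q4=13.00, Q5=13.00; dissipated=6.250
Op 2: CLOSE 3-2: Q_total=19.00, C_total=5.00, V=3.80; Q3=15.20, Q2=3.80; dissipated=3.025
Op 3: CLOSE 2-3: Q_total=19.00, C_total=5.00, V=3.80; Q2=3.80, Q3=15.20; dissipated=0.000
Op 4: CLOSE 5-1: Q_total=14.00, C_total=6.00, V=2.33; Q5=9.33, Q1=4.67; dissipated=5.042
Total dissipated: 14.317 μJ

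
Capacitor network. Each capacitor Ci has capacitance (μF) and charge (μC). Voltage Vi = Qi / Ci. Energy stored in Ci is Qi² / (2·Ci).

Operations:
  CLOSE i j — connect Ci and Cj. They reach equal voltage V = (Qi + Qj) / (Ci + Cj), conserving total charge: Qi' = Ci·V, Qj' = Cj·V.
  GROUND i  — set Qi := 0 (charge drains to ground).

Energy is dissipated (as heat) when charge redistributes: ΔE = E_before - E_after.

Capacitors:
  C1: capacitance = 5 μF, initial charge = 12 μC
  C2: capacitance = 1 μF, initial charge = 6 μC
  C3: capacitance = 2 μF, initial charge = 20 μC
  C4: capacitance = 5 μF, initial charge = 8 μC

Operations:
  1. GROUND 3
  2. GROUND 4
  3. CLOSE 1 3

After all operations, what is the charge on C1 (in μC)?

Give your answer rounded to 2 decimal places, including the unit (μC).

Answer: 8.57 μC

Derivation:
Initial: C1(5μF, Q=12μC, V=2.40V), C2(1μF, Q=6μC, V=6.00V), C3(2μF, Q=20μC, V=10.00V), C4(5μF, Q=8μC, V=1.60V)
Op 1: GROUND 3: Q3=0; energy lost=100.000
Op 2: GROUND 4: Q4=0; energy lost=6.400
Op 3: CLOSE 1-3: Q_total=12.00, C_total=7.00, V=1.71; Q1=8.57, Q3=3.43; dissipated=4.114
Final charges: Q1=8.57, Q2=6.00, Q3=3.43, Q4=0.00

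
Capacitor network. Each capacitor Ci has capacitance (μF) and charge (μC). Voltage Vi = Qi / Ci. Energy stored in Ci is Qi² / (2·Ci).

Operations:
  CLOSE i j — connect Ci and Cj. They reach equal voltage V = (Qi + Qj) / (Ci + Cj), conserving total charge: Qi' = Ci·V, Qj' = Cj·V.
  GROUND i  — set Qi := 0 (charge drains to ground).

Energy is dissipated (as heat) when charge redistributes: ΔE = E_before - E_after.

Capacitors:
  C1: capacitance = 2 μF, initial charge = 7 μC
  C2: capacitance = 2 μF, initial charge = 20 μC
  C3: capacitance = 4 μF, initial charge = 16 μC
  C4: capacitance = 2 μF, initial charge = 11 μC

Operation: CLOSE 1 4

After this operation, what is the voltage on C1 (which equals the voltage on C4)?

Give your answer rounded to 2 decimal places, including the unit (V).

Answer: 4.50 V

Derivation:
Initial: C1(2μF, Q=7μC, V=3.50V), C2(2μF, Q=20μC, V=10.00V), C3(4μF, Q=16μC, V=4.00V), C4(2μF, Q=11μC, V=5.50V)
Op 1: CLOSE 1-4: Q_total=18.00, C_total=4.00, V=4.50; Q1=9.00, Q4=9.00; dissipated=2.000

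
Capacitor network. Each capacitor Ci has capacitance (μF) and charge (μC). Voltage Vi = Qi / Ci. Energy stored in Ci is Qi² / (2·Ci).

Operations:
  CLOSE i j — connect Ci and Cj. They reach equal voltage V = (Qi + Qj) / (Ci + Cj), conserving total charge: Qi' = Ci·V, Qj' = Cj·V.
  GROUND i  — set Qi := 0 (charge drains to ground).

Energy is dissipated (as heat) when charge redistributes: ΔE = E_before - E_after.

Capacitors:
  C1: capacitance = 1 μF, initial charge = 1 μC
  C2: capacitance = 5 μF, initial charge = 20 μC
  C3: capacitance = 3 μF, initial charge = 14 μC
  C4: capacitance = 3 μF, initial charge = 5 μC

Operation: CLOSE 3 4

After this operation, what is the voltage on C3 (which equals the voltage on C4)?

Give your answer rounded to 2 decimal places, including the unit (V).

Answer: 3.17 V

Derivation:
Initial: C1(1μF, Q=1μC, V=1.00V), C2(5μF, Q=20μC, V=4.00V), C3(3μF, Q=14μC, V=4.67V), C4(3μF, Q=5μC, V=1.67V)
Op 1: CLOSE 3-4: Q_total=19.00, C_total=6.00, V=3.17; Q3=9.50, Q4=9.50; dissipated=6.750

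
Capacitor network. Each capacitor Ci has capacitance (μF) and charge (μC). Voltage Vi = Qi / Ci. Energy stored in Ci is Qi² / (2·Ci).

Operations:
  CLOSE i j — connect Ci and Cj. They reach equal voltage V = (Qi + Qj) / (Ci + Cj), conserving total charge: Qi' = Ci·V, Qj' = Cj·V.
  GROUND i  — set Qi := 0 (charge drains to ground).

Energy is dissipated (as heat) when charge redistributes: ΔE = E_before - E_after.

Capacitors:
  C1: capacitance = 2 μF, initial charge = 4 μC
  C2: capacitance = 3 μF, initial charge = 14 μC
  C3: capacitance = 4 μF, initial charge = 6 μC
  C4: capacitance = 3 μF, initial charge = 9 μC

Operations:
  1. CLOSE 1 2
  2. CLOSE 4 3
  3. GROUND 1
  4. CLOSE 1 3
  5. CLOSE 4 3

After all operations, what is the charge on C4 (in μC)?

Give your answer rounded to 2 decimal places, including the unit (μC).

Answer: 5.20 μC

Derivation:
Initial: C1(2μF, Q=4μC, V=2.00V), C2(3μF, Q=14μC, V=4.67V), C3(4μF, Q=6μC, V=1.50V), C4(3μF, Q=9μC, V=3.00V)
Op 1: CLOSE 1-2: Q_total=18.00, C_total=5.00, V=3.60; Q1=7.20, Q2=10.80; dissipated=4.267
Op 2: CLOSE 4-3: Q_total=15.00, C_total=7.00, V=2.14; Q4=6.43, Q3=8.57; dissipated=1.929
Op 3: GROUND 1: Q1=0; energy lost=12.960
Op 4: CLOSE 1-3: Q_total=8.57, C_total=6.00, V=1.43; Q1=2.86, Q3=5.71; dissipated=3.061
Op 5: CLOSE 4-3: Q_total=12.14, C_total=7.00, V=1.73; Q4=5.20, Q3=6.94; dissipated=0.437
Final charges: Q1=2.86, Q2=10.80, Q3=6.94, Q4=5.20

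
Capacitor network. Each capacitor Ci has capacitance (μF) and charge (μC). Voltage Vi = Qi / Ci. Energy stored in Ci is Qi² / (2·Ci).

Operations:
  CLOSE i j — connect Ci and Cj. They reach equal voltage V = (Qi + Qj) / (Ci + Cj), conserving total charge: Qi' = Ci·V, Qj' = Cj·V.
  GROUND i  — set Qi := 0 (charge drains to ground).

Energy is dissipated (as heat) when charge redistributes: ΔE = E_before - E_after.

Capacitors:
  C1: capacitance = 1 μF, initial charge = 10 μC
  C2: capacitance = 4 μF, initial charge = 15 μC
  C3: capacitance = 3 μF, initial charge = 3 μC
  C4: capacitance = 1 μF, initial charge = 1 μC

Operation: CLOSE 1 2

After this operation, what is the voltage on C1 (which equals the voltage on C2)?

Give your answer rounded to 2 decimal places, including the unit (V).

Initial: C1(1μF, Q=10μC, V=10.00V), C2(4μF, Q=15μC, V=3.75V), C3(3μF, Q=3μC, V=1.00V), C4(1μF, Q=1μC, V=1.00V)
Op 1: CLOSE 1-2: Q_total=25.00, C_total=5.00, V=5.00; Q1=5.00, Q2=20.00; dissipated=15.625

Answer: 5.00 V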